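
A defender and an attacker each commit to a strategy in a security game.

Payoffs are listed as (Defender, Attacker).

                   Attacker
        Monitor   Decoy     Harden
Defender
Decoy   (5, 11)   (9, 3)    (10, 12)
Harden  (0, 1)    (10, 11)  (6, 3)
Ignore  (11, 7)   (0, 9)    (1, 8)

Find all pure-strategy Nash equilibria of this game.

Mark each player's best response to every combination of opponents' strategies; a profile where every player is best-responding is a pure Nash equilibrium.
Defender against Monitor: payoffs 5, 0, 11 → best response Ignore.
Defender against Decoy: payoffs 9, 10, 0 → best response Harden.
Defender against Harden: payoffs 10, 6, 1 → best response Decoy.
Attacker against Decoy: payoffs 11, 3, 12 → best response Harden.
Attacker against Harden: payoffs 1, 11, 3 → best response Decoy.
Attacker against Ignore: payoffs 7, 9, 8 → best response Decoy.
Mutual best responses: (Decoy, Harden); (Harden, Decoy).

Pure-strategy Nash equilibria: (Decoy, Harden), (Harden, Decoy)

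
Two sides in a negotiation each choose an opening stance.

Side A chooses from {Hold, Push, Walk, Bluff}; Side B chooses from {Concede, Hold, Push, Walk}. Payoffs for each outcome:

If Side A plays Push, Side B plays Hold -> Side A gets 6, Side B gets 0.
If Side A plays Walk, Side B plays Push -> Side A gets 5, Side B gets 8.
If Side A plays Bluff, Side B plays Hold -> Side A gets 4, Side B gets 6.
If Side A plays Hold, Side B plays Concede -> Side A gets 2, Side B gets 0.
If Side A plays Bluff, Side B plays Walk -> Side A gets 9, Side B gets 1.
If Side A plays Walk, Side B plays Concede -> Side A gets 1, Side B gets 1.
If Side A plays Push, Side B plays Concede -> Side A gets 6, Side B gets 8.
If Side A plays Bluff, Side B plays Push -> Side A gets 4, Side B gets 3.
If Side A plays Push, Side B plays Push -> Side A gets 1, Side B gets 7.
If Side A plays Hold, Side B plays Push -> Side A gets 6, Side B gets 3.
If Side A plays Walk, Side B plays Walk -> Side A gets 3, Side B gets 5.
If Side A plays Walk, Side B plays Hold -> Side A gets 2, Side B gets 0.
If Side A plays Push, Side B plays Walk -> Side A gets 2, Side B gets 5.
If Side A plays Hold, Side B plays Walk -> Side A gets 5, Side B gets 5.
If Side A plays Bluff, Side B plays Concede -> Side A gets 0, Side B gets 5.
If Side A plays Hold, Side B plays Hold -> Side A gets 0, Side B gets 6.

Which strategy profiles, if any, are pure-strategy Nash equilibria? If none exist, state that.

(Push, Concede)

For each player, find the best response to each opponent profile; mutual best responses are the pure NE.
Side A against Concede: payoffs 2, 6, 1, 0 → best response Push.
Side A against Hold: payoffs 0, 6, 2, 4 → best response Push.
Side A against Push: payoffs 6, 1, 5, 4 → best response Hold.
Side A against Walk: payoffs 5, 2, 3, 9 → best response Bluff.
Side B against Hold: payoffs 0, 6, 3, 5 → best response Hold.
Side B against Push: payoffs 8, 0, 7, 5 → best response Concede.
Side B against Walk: payoffs 1, 0, 8, 5 → best response Push.
Side B against Bluff: payoffs 5, 6, 3, 1 → best response Hold.
Mutual best responses: (Push, Concede).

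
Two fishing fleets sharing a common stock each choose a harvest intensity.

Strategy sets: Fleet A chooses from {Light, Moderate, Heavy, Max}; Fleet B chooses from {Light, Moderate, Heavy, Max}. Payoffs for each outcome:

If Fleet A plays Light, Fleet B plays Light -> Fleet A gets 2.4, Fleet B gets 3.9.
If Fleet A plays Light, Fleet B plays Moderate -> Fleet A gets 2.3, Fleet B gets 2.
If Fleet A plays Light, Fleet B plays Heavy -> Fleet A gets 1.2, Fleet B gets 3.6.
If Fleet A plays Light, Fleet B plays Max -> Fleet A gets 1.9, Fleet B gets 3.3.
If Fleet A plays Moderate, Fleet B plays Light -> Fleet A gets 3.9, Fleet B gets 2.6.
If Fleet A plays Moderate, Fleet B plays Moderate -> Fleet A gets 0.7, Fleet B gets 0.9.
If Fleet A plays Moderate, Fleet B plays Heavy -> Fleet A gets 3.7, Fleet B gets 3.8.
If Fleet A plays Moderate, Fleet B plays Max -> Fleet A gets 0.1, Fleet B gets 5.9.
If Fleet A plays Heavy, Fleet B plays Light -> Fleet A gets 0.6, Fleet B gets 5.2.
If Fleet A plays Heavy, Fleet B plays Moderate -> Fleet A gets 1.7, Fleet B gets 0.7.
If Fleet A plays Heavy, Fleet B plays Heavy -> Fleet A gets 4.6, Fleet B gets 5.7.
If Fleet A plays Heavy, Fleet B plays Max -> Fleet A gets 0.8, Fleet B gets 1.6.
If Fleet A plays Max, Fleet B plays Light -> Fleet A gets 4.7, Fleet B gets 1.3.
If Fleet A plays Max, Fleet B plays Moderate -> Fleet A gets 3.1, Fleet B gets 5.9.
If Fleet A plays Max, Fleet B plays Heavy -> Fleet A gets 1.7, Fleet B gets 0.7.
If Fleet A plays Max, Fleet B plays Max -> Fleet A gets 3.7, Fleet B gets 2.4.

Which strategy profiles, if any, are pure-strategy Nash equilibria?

Fleet A against Light: payoffs 2.4, 3.9, 0.6, 4.7 → best response Max.
Fleet A against Moderate: payoffs 2.3, 0.7, 1.7, 3.1 → best response Max.
Fleet A against Heavy: payoffs 1.2, 3.7, 4.6, 1.7 → best response Heavy.
Fleet A against Max: payoffs 1.9, 0.1, 0.8, 3.7 → best response Max.
Fleet B against Light: payoffs 3.9, 2, 3.6, 3.3 → best response Light.
Fleet B against Moderate: payoffs 2.6, 0.9, 3.8, 5.9 → best response Max.
Fleet B against Heavy: payoffs 5.2, 0.7, 5.7, 1.6 → best response Heavy.
Fleet B against Max: payoffs 1.3, 5.9, 0.7, 2.4 → best response Moderate.
Mutual best responses: (Heavy, Heavy); (Max, Moderate).

(Heavy, Heavy), (Max, Moderate)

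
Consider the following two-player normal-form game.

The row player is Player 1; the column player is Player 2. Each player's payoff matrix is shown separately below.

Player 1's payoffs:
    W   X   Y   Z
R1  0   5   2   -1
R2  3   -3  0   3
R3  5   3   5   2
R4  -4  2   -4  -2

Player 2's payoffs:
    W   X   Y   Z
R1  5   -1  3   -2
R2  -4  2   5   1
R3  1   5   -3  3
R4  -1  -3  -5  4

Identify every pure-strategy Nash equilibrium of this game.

Player 1 against W: payoffs 0, 3, 5, -4 → best response R3.
Player 1 against X: payoffs 5, -3, 3, 2 → best response R1.
Player 1 against Y: payoffs 2, 0, 5, -4 → best response R3.
Player 1 against Z: payoffs -1, 3, 2, -2 → best response R2.
Player 2 against R1: payoffs 5, -1, 3, -2 → best response W.
Player 2 against R2: payoffs -4, 2, 5, 1 → best response Y.
Player 2 against R3: payoffs 1, 5, -3, 3 → best response X.
Player 2 against R4: payoffs -1, -3, -5, 4 → best response Z.
No profile is a mutual best response for all players.

No pure-strategy Nash equilibrium.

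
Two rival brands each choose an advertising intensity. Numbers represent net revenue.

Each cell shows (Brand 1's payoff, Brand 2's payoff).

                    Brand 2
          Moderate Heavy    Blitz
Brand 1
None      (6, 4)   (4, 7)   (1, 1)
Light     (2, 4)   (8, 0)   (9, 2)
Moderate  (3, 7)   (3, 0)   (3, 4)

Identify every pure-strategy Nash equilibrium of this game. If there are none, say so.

No pure-strategy Nash equilibrium.

(None, Moderate): Brand 2 can switch to Heavy (4 → 7). Not NE.
(None, Heavy): Brand 1 can switch to Light (4 → 8). Not NE.
(None, Blitz): Brand 1 can switch to Light (1 → 9). Not NE.
(Light, Moderate): Brand 1 can switch to None (2 → 6). Not NE.
(Light, Heavy): Brand 2 can switch to Moderate (0 → 4). Not NE.
(Light, Blitz): Brand 2 can switch to Moderate (2 → 4). Not NE.
(Moderate, Moderate): Brand 1 can switch to None (3 → 6). Not NE.
(Moderate, Heavy): Brand 1 can switch to None (3 → 4). Not NE.
(The remaining 1 profile has a profitable deviation by the same check.)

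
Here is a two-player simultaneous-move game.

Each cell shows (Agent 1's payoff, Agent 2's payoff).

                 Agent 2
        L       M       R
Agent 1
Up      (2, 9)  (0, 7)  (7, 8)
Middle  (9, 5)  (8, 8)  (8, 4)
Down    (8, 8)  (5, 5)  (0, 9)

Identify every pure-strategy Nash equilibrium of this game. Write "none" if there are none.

The unique pure-strategy Nash equilibrium is (Middle, M).

Agent 1 against L: payoffs 2, 9, 8 → best response Middle.
Agent 1 against M: payoffs 0, 8, 5 → best response Middle.
Agent 1 against R: payoffs 7, 8, 0 → best response Middle.
Agent 2 against Up: payoffs 9, 7, 8 → best response L.
Agent 2 against Middle: payoffs 5, 8, 4 → best response M.
Agent 2 against Down: payoffs 8, 5, 9 → best response R.
Mutual best responses: (Middle, M).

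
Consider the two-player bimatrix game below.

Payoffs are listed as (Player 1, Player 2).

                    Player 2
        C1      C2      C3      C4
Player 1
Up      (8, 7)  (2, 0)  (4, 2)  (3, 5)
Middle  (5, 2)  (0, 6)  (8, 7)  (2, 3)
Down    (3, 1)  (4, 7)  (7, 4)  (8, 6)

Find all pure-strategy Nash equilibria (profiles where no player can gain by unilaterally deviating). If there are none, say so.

For each strategy profile, look for a profitable unilateral deviation.
(Up, C1): Player 1 gets 8, best alternative 5; Player 2 gets 7, best alternative 5. No profitable deviation — NE.
(Up, C2): Player 1 can switch to Down (2 → 4). Not NE.
(Up, C3): Player 1 can switch to Middle (4 → 8). Not NE.
(Up, C4): Player 1 can switch to Down (3 → 8). Not NE.
(Middle, C1): Player 1 can switch to Up (5 → 8). Not NE.
(Middle, C2): Player 1 can switch to Up (0 → 2). Not NE.
(Middle, C3): Player 1 gets 8, best alternative 7; Player 2 gets 7, best alternative 6. No profitable deviation — NE.
(Middle, C4): Player 1 can switch to Up (2 → 3). Not NE.
(Down, C2): Player 1 gets 4, best alternative 2; Player 2 gets 7, best alternative 6. No profitable deviation — NE.
(The remaining 3 profiles each have a profitable deviation by the same check.)

Pure-strategy Nash equilibria: (Up, C1), (Middle, C3), (Down, C2)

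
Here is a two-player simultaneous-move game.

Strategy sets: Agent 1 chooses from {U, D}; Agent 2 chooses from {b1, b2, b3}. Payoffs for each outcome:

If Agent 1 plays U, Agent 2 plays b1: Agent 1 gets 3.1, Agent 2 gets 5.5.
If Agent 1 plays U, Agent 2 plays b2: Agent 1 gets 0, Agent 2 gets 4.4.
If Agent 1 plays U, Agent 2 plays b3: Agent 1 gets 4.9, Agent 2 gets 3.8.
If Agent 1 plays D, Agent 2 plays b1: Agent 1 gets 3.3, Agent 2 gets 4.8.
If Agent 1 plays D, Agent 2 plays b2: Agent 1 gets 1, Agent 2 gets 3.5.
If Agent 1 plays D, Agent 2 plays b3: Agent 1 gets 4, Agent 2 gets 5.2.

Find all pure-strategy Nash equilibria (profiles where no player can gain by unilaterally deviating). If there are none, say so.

Check each profile: it is a Nash equilibrium iff no player can strictly gain by switching unilaterally.
(U, b1): Agent 1 can switch to D (3.1 → 3.3). Not NE.
(U, b2): Agent 1 can switch to D (0 → 1). Not NE.
(U, b3): Agent 2 can switch to b1 (3.8 → 5.5). Not NE.
(D, b1): Agent 2 can switch to b3 (4.8 → 5.2). Not NE.
(D, b2): Agent 2 can switch to b1 (3.5 → 4.8). Not NE.
(D, b3): Agent 1 can switch to U (4 → 4.9). Not NE.

There is no pure-strategy Nash equilibrium.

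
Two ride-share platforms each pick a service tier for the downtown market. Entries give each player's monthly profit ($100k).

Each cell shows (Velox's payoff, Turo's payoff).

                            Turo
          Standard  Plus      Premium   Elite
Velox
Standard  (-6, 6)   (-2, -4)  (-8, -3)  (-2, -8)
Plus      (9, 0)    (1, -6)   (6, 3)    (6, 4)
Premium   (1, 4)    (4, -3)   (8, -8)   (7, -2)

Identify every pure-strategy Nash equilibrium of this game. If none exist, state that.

Velox against Standard: payoffs -6, 9, 1 → best response Plus.
Velox against Plus: payoffs -2, 1, 4 → best response Premium.
Velox against Premium: payoffs -8, 6, 8 → best response Premium.
Velox against Elite: payoffs -2, 6, 7 → best response Premium.
Turo against Standard: payoffs 6, -4, -3, -8 → best response Standard.
Turo against Plus: payoffs 0, -6, 3, 4 → best response Elite.
Turo against Premium: payoffs 4, -3, -8, -2 → best response Standard.
No profile is a mutual best response for all players.

none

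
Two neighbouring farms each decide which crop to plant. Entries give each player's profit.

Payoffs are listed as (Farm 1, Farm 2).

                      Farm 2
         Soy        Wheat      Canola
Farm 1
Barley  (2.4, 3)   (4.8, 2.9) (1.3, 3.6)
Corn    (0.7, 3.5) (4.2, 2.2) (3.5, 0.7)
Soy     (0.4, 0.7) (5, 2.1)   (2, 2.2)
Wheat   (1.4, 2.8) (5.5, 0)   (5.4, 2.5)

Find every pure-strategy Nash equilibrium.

(Barley, Soy): Farm 2 can switch to Canola (3 → 3.6). Not NE.
(Barley, Wheat): Farm 1 can switch to Soy (4.8 → 5). Not NE.
(Barley, Canola): Farm 1 can switch to Corn (1.3 → 3.5). Not NE.
(Corn, Soy): Farm 1 can switch to Barley (0.7 → 2.4). Not NE.
(Corn, Wheat): Farm 1 can switch to Barley (4.2 → 4.8). Not NE.
(Corn, Canola): Farm 1 can switch to Wheat (3.5 → 5.4). Not NE.
(Soy, Soy): Farm 1 can switch to Barley (0.4 → 2.4). Not NE.
(Soy, Wheat): Farm 1 can switch to Wheat (5 → 5.5). Not NE.
(The remaining 4 profiles each have a profitable deviation by the same check.)

No pure-strategy Nash equilibrium.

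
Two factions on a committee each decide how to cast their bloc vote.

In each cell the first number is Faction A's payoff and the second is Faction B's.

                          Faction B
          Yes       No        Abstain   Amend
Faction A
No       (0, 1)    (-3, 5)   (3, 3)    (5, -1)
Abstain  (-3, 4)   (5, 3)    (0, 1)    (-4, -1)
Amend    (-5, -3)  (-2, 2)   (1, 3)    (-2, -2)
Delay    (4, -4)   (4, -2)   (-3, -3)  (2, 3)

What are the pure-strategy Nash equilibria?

For each strategy profile, look for a profitable unilateral deviation.
(No, Yes): Faction A can switch to Delay (0 → 4). Not NE.
(No, No): Faction A can switch to Abstain (-3 → 5). Not NE.
(No, Abstain): Faction B can switch to No (3 → 5). Not NE.
(No, Amend): Faction B can switch to Yes (-1 → 1). Not NE.
(Abstain, Yes): Faction A can switch to No (-3 → 0). Not NE.
(Abstain, No): Faction B can switch to Yes (3 → 4). Not NE.
(Abstain, Abstain): Faction A can switch to No (0 → 3). Not NE.
(Abstain, Amend): Faction A can switch to No (-4 → 5). Not NE.
(The remaining 8 profiles each have a profitable deviation by the same check.)

none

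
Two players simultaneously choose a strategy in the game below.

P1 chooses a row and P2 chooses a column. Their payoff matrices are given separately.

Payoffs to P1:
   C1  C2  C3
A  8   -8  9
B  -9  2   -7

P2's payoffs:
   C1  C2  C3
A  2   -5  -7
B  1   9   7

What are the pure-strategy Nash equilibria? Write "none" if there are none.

The pure Nash equilibria are (A, C1); (B, C2).

(A, C1): P1 gets 8, best alternative -9; P2 gets 2, best alternative -5. No profitable deviation — NE.
(A, C2): P1 can switch to B (-8 → 2). Not NE.
(A, C3): P2 can switch to C1 (-7 → 2). Not NE.
(B, C1): P1 can switch to A (-9 → 8). Not NE.
(B, C2): P1 gets 2, best alternative -8; P2 gets 9, best alternative 7. No profitable deviation — NE.
(B, C3): P1 can switch to A (-7 → 9). Not NE.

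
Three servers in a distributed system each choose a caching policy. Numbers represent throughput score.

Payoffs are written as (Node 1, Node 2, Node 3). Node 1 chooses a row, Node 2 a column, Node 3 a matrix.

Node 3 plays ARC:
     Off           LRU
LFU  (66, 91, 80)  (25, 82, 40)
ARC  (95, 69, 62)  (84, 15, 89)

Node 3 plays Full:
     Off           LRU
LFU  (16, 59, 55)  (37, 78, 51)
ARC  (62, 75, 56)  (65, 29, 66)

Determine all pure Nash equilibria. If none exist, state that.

Node 1 against (Off, ARC): payoffs 66, 95 → best response ARC.
Node 1 against (Off, Full): payoffs 16, 62 → best response ARC.
Node 1 against (LRU, ARC): payoffs 25, 84 → best response ARC.
Node 1 against (LRU, Full): payoffs 37, 65 → best response ARC.
Node 2 against (LFU, ARC): payoffs 91, 82 → best response Off.
Node 2 against (LFU, Full): payoffs 59, 78 → best response LRU.
Node 2 against (ARC, ARC): payoffs 69, 15 → best response Off.
Node 2 against (ARC, Full): payoffs 75, 29 → best response Off.
Node 3 against (LFU, Off): payoffs 80, 55 → best response ARC.
Node 3 against (LFU, LRU): payoffs 40, 51 → best response Full.
Node 3 against (ARC, Off): payoffs 62, 56 → best response ARC.
Node 3 against (ARC, LRU): payoffs 89, 66 → best response ARC.
Mutual best responses: (ARC, Off, ARC).

The unique pure-strategy Nash equilibrium is (ARC, Off, ARC).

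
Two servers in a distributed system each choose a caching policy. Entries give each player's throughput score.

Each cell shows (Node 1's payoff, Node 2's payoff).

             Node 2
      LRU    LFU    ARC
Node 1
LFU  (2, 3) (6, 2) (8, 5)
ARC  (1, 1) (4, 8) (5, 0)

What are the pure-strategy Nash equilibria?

(LFU, LRU): Node 2 can switch to ARC (3 → 5). Not NE.
(LFU, LFU): Node 2 can switch to LRU (2 → 3). Not NE.
(LFU, ARC): Node 1 gets 8, best alternative 5; Node 2 gets 5, best alternative 3. No profitable deviation — NE.
(ARC, LRU): Node 1 can switch to LFU (1 → 2). Not NE.
(ARC, LFU): Node 1 can switch to LFU (4 → 6). Not NE.
(ARC, ARC): Node 1 can switch to LFU (5 → 8). Not NE.

Pure NE: (LFU, ARC)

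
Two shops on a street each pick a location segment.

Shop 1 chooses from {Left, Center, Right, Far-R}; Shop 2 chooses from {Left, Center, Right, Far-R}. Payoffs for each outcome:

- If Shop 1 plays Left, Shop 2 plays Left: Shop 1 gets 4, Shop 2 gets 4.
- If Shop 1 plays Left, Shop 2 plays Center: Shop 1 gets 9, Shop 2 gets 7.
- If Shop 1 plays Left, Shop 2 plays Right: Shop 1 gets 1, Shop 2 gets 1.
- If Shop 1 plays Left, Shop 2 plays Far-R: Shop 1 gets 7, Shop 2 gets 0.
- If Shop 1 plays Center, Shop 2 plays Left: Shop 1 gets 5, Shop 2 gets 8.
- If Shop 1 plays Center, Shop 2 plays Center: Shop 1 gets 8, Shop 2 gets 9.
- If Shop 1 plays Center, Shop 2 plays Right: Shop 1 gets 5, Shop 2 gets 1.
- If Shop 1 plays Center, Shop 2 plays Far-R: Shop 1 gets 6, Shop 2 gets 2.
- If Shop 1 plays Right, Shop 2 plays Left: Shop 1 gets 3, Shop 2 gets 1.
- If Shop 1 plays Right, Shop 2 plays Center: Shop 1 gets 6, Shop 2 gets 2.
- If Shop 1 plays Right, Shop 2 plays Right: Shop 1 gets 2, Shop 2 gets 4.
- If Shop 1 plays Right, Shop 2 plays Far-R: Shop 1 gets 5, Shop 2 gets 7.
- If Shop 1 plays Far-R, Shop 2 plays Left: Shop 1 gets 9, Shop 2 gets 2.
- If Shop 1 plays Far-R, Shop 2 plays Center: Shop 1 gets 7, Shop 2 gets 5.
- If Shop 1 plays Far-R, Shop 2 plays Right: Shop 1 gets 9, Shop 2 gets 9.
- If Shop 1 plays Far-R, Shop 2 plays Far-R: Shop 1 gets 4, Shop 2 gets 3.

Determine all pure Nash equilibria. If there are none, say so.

(Left, Left): Shop 1 can switch to Center (4 → 5). Not NE.
(Left, Center): Shop 1 gets 9, best alternative 8; Shop 2 gets 7, best alternative 4. No profitable deviation — NE.
(Left, Right): Shop 1 can switch to Center (1 → 5). Not NE.
(Left, Far-R): Shop 2 can switch to Left (0 → 4). Not NE.
(Center, Left): Shop 1 can switch to Far-R (5 → 9). Not NE.
(Center, Center): Shop 1 can switch to Left (8 → 9). Not NE.
(Center, Right): Shop 1 can switch to Far-R (5 → 9). Not NE.
(Center, Far-R): Shop 1 can switch to Left (6 → 7). Not NE.
(Right, Left): Shop 1 can switch to Left (3 → 4). Not NE.
(Right, Center): Shop 1 can switch to Left (6 → 9). Not NE.
(Right, Right): Shop 1 can switch to Center (2 → 5). Not NE.
(Right, Far-R): Shop 1 can switch to Left (5 → 7). Not NE.
(Far-R, Left): Shop 2 can switch to Center (2 → 5). Not NE.
(Far-R, Right): Shop 1 gets 9, best alternative 5; Shop 2 gets 9, best alternative 5. No profitable deviation — NE.
(The remaining 2 profiles each have a profitable deviation by the same check.)

The pure Nash equilibria are (Left, Center) and (Far-R, Right).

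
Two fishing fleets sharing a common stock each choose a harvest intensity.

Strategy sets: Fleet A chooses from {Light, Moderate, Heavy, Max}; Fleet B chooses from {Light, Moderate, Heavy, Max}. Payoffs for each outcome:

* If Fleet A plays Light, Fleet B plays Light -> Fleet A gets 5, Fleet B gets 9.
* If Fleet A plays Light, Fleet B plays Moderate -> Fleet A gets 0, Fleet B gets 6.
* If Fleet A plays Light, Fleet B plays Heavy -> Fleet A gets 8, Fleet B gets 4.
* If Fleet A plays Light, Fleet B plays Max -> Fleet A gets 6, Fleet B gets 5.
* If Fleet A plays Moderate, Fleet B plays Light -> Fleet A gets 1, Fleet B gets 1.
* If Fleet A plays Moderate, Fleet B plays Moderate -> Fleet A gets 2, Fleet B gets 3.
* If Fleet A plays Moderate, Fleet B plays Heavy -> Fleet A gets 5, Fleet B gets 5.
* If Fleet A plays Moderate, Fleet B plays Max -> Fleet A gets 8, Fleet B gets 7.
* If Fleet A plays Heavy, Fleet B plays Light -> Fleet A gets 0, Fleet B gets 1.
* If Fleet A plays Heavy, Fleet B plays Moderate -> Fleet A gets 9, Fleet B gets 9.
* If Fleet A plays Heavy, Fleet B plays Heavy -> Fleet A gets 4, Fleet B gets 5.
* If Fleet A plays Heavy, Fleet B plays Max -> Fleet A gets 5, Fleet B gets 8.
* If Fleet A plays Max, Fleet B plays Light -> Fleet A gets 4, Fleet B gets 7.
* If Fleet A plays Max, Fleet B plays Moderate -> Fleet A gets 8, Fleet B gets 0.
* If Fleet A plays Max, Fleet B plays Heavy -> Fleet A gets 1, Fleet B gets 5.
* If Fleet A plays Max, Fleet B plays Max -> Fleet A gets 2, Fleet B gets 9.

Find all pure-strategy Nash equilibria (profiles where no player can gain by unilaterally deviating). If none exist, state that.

The pure Nash equilibria are (Light, Light), (Moderate, Max), (Heavy, Moderate).

(Light, Light): Fleet A gets 5, best alternative 4; Fleet B gets 9, best alternative 6. No profitable deviation — NE.
(Light, Moderate): Fleet A can switch to Moderate (0 → 2). Not NE.
(Light, Heavy): Fleet B can switch to Light (4 → 9). Not NE.
(Light, Max): Fleet A can switch to Moderate (6 → 8). Not NE.
(Moderate, Light): Fleet A can switch to Light (1 → 5). Not NE.
(Moderate, Moderate): Fleet A can switch to Heavy (2 → 9). Not NE.
(Moderate, Heavy): Fleet A can switch to Light (5 → 8). Not NE.
(Moderate, Max): Fleet A gets 8, best alternative 6; Fleet B gets 7, best alternative 5. No profitable deviation — NE.
(Heavy, Light): Fleet A can switch to Light (0 → 5). Not NE.
(Heavy, Moderate): Fleet A gets 9, best alternative 8; Fleet B gets 9, best alternative 8. No profitable deviation — NE.
(Heavy, Heavy): Fleet A can switch to Light (4 → 8). Not NE.
(The remaining 5 profiles each have a profitable deviation by the same check.)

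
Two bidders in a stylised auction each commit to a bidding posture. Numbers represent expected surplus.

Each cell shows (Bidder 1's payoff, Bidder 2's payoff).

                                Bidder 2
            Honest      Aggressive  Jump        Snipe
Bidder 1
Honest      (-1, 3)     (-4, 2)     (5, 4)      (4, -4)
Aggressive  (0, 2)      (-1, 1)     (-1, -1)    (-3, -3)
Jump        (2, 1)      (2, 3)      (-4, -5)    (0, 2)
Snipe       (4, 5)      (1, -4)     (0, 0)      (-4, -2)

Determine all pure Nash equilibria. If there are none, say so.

The pure Nash equilibria are (Honest, Jump) and (Jump, Aggressive) and (Snipe, Honest).

Mark each player's best response to every combination of opponents' strategies; a profile where every player is best-responding is a pure Nash equilibrium.
Bidder 1 against Honest: payoffs -1, 0, 2, 4 → best response Snipe.
Bidder 1 against Aggressive: payoffs -4, -1, 2, 1 → best response Jump.
Bidder 1 against Jump: payoffs 5, -1, -4, 0 → best response Honest.
Bidder 1 against Snipe: payoffs 4, -3, 0, -4 → best response Honest.
Bidder 2 against Honest: payoffs 3, 2, 4, -4 → best response Jump.
Bidder 2 against Aggressive: payoffs 2, 1, -1, -3 → best response Honest.
Bidder 2 against Jump: payoffs 1, 3, -5, 2 → best response Aggressive.
Bidder 2 against Snipe: payoffs 5, -4, 0, -2 → best response Honest.
Mutual best responses: (Honest, Jump); (Jump, Aggressive); (Snipe, Honest).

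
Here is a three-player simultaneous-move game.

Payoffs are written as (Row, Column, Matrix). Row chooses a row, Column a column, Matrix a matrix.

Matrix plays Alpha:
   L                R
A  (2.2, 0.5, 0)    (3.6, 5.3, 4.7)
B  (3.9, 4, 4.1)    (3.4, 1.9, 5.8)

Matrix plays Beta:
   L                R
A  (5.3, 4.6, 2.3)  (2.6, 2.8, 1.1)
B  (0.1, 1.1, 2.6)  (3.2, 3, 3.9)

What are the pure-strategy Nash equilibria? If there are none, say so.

(A, L, Beta); (A, R, Alpha); (B, L, Alpha)

Row against (L, Alpha): payoffs 2.2, 3.9 → best response B.
Row against (L, Beta): payoffs 5.3, 0.1 → best response A.
Row against (R, Alpha): payoffs 3.6, 3.4 → best response A.
Row against (R, Beta): payoffs 2.6, 3.2 → best response B.
Column against (A, Alpha): payoffs 0.5, 5.3 → best response R.
Column against (A, Beta): payoffs 4.6, 2.8 → best response L.
Column against (B, Alpha): payoffs 4, 1.9 → best response L.
Column against (B, Beta): payoffs 1.1, 3 → best response R.
Matrix against (A, L): payoffs 0, 2.3 → best response Beta.
Matrix against (A, R): payoffs 4.7, 1.1 → best response Alpha.
Matrix against (B, L): payoffs 4.1, 2.6 → best response Alpha.
Matrix against (B, R): payoffs 5.8, 3.9 → best response Alpha.
Mutual best responses: (A, L, Beta); (A, R, Alpha); (B, L, Alpha).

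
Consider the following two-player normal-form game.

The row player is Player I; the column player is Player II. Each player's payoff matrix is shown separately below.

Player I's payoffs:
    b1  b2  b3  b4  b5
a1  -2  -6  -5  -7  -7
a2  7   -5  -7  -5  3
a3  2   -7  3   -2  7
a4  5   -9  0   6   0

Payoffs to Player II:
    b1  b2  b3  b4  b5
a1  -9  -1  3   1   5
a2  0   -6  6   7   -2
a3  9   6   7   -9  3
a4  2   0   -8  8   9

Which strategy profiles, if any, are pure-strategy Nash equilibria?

For each strategy profile, look for a profitable unilateral deviation.
(a1, b1): Player I can switch to a2 (-2 → 7). Not NE.
(a1, b2): Player I can switch to a2 (-6 → -5). Not NE.
(a1, b3): Player I can switch to a3 (-5 → 3). Not NE.
(a1, b4): Player I can switch to a2 (-7 → -5). Not NE.
(a1, b5): Player I can switch to a2 (-7 → 3). Not NE.
(a2, b1): Player II can switch to b3 (0 → 6). Not NE.
(a2, b2): Player II can switch to b1 (-6 → 0). Not NE.
(a2, b3): Player I can switch to a1 (-7 → -5). Not NE.
(a2, b4): Player I can switch to a3 (-5 → -2). Not NE.
(a2, b5): Player I can switch to a3 (3 → 7). Not NE.
(The remaining 10 profiles each have a profitable deviation by the same check.)

none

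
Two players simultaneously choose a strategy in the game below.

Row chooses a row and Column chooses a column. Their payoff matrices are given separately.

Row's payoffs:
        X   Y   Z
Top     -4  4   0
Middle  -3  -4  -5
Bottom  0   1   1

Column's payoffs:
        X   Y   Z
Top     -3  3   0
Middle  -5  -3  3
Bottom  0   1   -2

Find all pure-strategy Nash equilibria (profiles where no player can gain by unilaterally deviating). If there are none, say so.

For each strategy profile, look for a profitable unilateral deviation.
(Top, X): Row can switch to Middle (-4 → -3). Not NE.
(Top, Y): Row gets 4, best alternative 1; Column gets 3, best alternative 0. No profitable deviation — NE.
(Top, Z): Row can switch to Bottom (0 → 1). Not NE.
(Middle, X): Row can switch to Bottom (-3 → 0). Not NE.
(Middle, Y): Row can switch to Top (-4 → 4). Not NE.
(Middle, Z): Row can switch to Top (-5 → 0). Not NE.
(Bottom, X): Column can switch to Y (0 → 1). Not NE.
(Bottom, Y): Row can switch to Top (1 → 4). Not NE.
(Bottom, Z): Column can switch to X (-2 → 0). Not NE.

The unique pure-strategy Nash equilibrium is (Top, Y).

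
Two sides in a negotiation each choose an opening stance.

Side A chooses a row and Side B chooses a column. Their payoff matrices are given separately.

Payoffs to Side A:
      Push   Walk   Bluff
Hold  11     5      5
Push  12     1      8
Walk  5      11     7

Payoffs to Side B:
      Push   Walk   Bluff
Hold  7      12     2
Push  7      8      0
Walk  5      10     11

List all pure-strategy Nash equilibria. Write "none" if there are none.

No pure-strategy Nash equilibrium.

(Hold, Push): Side A can switch to Push (11 → 12). Not NE.
(Hold, Walk): Side A can switch to Walk (5 → 11). Not NE.
(Hold, Bluff): Side A can switch to Push (5 → 8). Not NE.
(Push, Push): Side B can switch to Walk (7 → 8). Not NE.
(Push, Walk): Side A can switch to Hold (1 → 5). Not NE.
(Push, Bluff): Side B can switch to Push (0 → 7). Not NE.
(Walk, Push): Side A can switch to Hold (5 → 11). Not NE.
(Walk, Walk): Side B can switch to Bluff (10 → 11). Not NE.
(Walk, Bluff): Side A can switch to Push (7 → 8). Not NE.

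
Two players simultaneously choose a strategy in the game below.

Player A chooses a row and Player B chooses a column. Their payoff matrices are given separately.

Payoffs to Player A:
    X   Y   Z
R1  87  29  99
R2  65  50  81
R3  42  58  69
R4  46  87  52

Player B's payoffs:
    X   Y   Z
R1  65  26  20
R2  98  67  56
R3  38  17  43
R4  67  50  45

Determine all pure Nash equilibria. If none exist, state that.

For each strategy profile, look for a profitable unilateral deviation.
(R1, X): Player A gets 87, best alternative 65; Player B gets 65, best alternative 26. No profitable deviation — NE.
(R1, Y): Player A can switch to R2 (29 → 50). Not NE.
(R1, Z): Player B can switch to X (20 → 65). Not NE.
(R2, X): Player A can switch to R1 (65 → 87). Not NE.
(R2, Y): Player A can switch to R3 (50 → 58). Not NE.
(R2, Z): Player A can switch to R1 (81 → 99). Not NE.
(R3, X): Player A can switch to R1 (42 → 87). Not NE.
(R3, Y): Player A can switch to R4 (58 → 87). Not NE.
(R3, Z): Player A can switch to R1 (69 → 99). Not NE.
(R4, X): Player A can switch to R1 (46 → 87). Not NE.
(R4, Y): Player B can switch to X (50 → 67). Not NE.
(R4, Z): Player A can switch to R1 (52 → 99). Not NE.

(R1, X)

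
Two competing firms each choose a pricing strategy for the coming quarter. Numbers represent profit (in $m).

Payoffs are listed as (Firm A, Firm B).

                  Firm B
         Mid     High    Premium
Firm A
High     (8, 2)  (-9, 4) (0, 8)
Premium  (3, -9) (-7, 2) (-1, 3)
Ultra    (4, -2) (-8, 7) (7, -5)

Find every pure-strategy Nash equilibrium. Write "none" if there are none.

This game has no pure Nash equilibrium.

Check each profile: it is a Nash equilibrium iff no player can strictly gain by switching unilaterally.
(High, Mid): Firm B can switch to High (2 → 4). Not NE.
(High, High): Firm A can switch to Premium (-9 → -7). Not NE.
(High, Premium): Firm A can switch to Ultra (0 → 7). Not NE.
(Premium, Mid): Firm A can switch to High (3 → 8). Not NE.
(Premium, High): Firm B can switch to Premium (2 → 3). Not NE.
(Premium, Premium): Firm A can switch to High (-1 → 0). Not NE.
(Ultra, Mid): Firm A can switch to High (4 → 8). Not NE.
(Ultra, High): Firm A can switch to Premium (-8 → -7). Not NE.
(Ultra, Premium): Firm B can switch to Mid (-5 → -2). Not NE.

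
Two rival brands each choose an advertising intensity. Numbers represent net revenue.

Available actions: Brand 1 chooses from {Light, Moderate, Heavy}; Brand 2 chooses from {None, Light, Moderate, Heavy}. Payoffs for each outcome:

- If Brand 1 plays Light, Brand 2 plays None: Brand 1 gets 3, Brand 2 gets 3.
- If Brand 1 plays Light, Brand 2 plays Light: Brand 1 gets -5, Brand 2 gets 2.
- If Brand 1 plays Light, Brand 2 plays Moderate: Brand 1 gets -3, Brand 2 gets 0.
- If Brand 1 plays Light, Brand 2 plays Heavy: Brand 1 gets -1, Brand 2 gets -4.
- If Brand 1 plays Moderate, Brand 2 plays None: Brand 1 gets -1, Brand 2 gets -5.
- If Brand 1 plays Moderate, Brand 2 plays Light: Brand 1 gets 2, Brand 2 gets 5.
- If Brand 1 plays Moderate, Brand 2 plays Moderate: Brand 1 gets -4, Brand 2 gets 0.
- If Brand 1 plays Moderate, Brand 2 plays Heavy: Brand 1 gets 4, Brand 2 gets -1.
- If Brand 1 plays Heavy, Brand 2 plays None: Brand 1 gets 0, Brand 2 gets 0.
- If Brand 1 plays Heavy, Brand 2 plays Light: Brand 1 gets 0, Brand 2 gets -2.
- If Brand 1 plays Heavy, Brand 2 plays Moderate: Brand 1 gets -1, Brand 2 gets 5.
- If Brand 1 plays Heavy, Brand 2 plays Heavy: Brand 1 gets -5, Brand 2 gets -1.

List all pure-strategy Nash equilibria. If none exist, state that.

Brand 1 against None: payoffs 3, -1, 0 → best response Light.
Brand 1 against Light: payoffs -5, 2, 0 → best response Moderate.
Brand 1 against Moderate: payoffs -3, -4, -1 → best response Heavy.
Brand 1 against Heavy: payoffs -1, 4, -5 → best response Moderate.
Brand 2 against Light: payoffs 3, 2, 0, -4 → best response None.
Brand 2 against Moderate: payoffs -5, 5, 0, -1 → best response Light.
Brand 2 against Heavy: payoffs 0, -2, 5, -1 → best response Moderate.
Mutual best responses: (Light, None); (Moderate, Light); (Heavy, Moderate).

Pure-strategy Nash equilibria: (Light, None), (Moderate, Light), (Heavy, Moderate)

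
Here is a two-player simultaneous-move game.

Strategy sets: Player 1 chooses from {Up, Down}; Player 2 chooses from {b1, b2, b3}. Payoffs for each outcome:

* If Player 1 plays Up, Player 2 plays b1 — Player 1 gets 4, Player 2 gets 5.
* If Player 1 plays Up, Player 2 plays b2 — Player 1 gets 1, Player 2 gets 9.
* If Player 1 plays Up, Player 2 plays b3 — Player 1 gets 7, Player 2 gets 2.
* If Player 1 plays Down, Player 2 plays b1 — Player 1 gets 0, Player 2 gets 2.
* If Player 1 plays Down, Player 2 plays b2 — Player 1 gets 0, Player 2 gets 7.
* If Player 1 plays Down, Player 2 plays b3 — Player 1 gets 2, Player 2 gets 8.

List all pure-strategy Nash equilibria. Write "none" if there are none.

(Up, b2)

For each strategy profile, look for a profitable unilateral deviation.
(Up, b1): Player 2 can switch to b2 (5 → 9). Not NE.
(Up, b2): Player 1 gets 1, best alternative 0; Player 2 gets 9, best alternative 5. No profitable deviation — NE.
(Up, b3): Player 2 can switch to b1 (2 → 5). Not NE.
(Down, b1): Player 1 can switch to Up (0 → 4). Not NE.
(Down, b2): Player 1 can switch to Up (0 → 1). Not NE.
(Down, b3): Player 1 can switch to Up (2 → 7). Not NE.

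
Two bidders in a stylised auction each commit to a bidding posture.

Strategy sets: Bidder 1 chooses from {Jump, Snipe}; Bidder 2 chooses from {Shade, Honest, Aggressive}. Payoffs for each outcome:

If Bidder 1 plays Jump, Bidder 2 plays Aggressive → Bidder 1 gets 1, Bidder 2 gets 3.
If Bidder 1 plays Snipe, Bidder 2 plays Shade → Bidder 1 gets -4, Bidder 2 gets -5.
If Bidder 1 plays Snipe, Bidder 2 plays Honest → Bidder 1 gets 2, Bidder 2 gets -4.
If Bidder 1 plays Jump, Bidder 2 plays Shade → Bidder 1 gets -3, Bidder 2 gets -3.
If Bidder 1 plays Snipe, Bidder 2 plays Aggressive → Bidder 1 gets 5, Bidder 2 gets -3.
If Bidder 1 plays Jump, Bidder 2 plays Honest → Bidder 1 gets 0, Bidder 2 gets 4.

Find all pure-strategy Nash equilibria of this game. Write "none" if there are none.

For each strategy profile, look for a profitable unilateral deviation.
(Jump, Shade): Bidder 2 can switch to Honest (-3 → 4). Not NE.
(Jump, Honest): Bidder 1 can switch to Snipe (0 → 2). Not NE.
(Jump, Aggressive): Bidder 1 can switch to Snipe (1 → 5). Not NE.
(Snipe, Shade): Bidder 1 can switch to Jump (-4 → -3). Not NE.
(Snipe, Honest): Bidder 2 can switch to Aggressive (-4 → -3). Not NE.
(Snipe, Aggressive): Bidder 1 gets 5, best alternative 1; Bidder 2 gets -3, best alternative -4. No profitable deviation — NE.

(Snipe, Aggressive)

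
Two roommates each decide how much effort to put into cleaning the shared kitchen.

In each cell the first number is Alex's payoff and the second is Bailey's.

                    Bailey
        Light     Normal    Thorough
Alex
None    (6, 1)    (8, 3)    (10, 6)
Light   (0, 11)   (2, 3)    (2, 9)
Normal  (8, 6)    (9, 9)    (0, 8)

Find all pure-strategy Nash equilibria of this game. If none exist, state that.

(None, Thorough) and (Normal, Normal)

For each strategy profile, look for a profitable unilateral deviation.
(None, Light): Alex can switch to Normal (6 → 8). Not NE.
(None, Normal): Alex can switch to Normal (8 → 9). Not NE.
(None, Thorough): Alex gets 10, best alternative 2; Bailey gets 6, best alternative 3. No profitable deviation — NE.
(Light, Light): Alex can switch to None (0 → 6). Not NE.
(Light, Normal): Alex can switch to None (2 → 8). Not NE.
(Light, Thorough): Alex can switch to None (2 → 10). Not NE.
(Normal, Light): Bailey can switch to Normal (6 → 9). Not NE.
(Normal, Normal): Alex gets 9, best alternative 8; Bailey gets 9, best alternative 8. No profitable deviation — NE.
(Normal, Thorough): Alex can switch to None (0 → 10). Not NE.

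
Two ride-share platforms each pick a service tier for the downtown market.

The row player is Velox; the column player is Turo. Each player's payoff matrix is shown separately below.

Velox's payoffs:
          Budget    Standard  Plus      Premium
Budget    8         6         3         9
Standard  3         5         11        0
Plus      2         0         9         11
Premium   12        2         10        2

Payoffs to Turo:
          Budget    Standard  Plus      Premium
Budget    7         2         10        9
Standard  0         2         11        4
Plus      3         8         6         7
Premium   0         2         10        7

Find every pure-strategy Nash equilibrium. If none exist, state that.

Check each profile: it is a Nash equilibrium iff no player can strictly gain by switching unilaterally.
(Budget, Budget): Velox can switch to Premium (8 → 12). Not NE.
(Budget, Standard): Turo can switch to Budget (2 → 7). Not NE.
(Budget, Plus): Velox can switch to Standard (3 → 11). Not NE.
(Budget, Premium): Velox can switch to Plus (9 → 11). Not NE.
(Standard, Budget): Velox can switch to Budget (3 → 8). Not NE.
(Standard, Standard): Velox can switch to Budget (5 → 6). Not NE.
(Standard, Plus): Velox gets 11, best alternative 10; Turo gets 11, best alternative 4. No profitable deviation — NE.
(The remaining 9 profiles each have a profitable deviation by the same check.)

The unique pure-strategy Nash equilibrium is (Standard, Plus).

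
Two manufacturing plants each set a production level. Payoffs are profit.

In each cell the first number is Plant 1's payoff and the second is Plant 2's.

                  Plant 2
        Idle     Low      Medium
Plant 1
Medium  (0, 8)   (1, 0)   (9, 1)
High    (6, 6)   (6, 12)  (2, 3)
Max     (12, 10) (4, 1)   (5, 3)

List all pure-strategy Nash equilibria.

Plant 1 against Idle: payoffs 0, 6, 12 → best response Max.
Plant 1 against Low: payoffs 1, 6, 4 → best response High.
Plant 1 against Medium: payoffs 9, 2, 5 → best response Medium.
Plant 2 against Medium: payoffs 8, 0, 1 → best response Idle.
Plant 2 against High: payoffs 6, 12, 3 → best response Low.
Plant 2 against Max: payoffs 10, 1, 3 → best response Idle.
Mutual best responses: (High, Low); (Max, Idle).

Pure-strategy Nash equilibria: (High, Low) and (Max, Idle)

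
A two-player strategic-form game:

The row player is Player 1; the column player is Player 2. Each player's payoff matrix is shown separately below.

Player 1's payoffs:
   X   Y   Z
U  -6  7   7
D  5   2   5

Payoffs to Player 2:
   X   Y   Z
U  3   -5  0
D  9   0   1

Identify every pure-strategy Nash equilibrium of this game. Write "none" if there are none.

Check each profile: it is a Nash equilibrium iff no player can strictly gain by switching unilaterally.
(U, X): Player 1 can switch to D (-6 → 5). Not NE.
(U, Y): Player 2 can switch to X (-5 → 3). Not NE.
(U, Z): Player 2 can switch to X (0 → 3). Not NE.
(D, X): Player 1 gets 5, best alternative -6; Player 2 gets 9, best alternative 1. No profitable deviation — NE.
(D, Y): Player 1 can switch to U (2 → 7). Not NE.
(D, Z): Player 1 can switch to U (5 → 7). Not NE.

Pure NE: (D, X)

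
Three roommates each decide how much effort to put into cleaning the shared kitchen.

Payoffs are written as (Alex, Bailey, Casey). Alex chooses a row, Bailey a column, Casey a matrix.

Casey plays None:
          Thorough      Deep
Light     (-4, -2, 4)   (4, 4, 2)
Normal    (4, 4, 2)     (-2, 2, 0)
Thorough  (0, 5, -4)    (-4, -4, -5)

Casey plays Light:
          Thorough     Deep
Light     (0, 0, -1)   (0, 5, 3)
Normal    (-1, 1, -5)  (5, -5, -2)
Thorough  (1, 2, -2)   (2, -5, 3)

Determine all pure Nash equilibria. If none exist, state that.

The pure Nash equilibria are (Normal, Thorough, None), (Thorough, Thorough, Light).

Alex against (Thorough, None): payoffs -4, 4, 0 → best response Normal.
Alex against (Thorough, Light): payoffs 0, -1, 1 → best response Thorough.
Alex against (Deep, None): payoffs 4, -2, -4 → best response Light.
Alex against (Deep, Light): payoffs 0, 5, 2 → best response Normal.
Bailey against (Light, None): payoffs -2, 4 → best response Deep.
Bailey against (Light, Light): payoffs 0, 5 → best response Deep.
Bailey against (Normal, None): payoffs 4, 2 → best response Thorough.
Bailey against (Normal, Light): payoffs 1, -5 → best response Thorough.
Bailey against (Thorough, None): payoffs 5, -4 → best response Thorough.
Bailey against (Thorough, Light): payoffs 2, -5 → best response Thorough.
Casey against (Light, Thorough): payoffs 4, -1 → best response None.
Casey against (Light, Deep): payoffs 2, 3 → best response Light.
Casey against (Normal, Thorough): payoffs 2, -5 → best response None.
Casey against (Normal, Deep): payoffs 0, -2 → best response None.
Casey against (Thorough, Thorough): payoffs -4, -2 → best response Light.
Casey against (Thorough, Deep): payoffs -5, 3 → best response Light.
Mutual best responses: (Normal, Thorough, None); (Thorough, Thorough, Light).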